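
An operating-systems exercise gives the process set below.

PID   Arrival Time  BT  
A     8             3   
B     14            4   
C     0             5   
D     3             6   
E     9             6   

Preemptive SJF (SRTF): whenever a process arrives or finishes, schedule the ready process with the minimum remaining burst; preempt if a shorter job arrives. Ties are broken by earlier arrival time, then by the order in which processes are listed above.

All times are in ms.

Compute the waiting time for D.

2

Timeline: | C 0-5 | D 5-11 | A 11-14 | B 14-18 | E 18-24 |
Completion: A=14  B=18  C=5  D=11  E=24
Waiting(D) = turnaround − burst = 8 − 6 = 2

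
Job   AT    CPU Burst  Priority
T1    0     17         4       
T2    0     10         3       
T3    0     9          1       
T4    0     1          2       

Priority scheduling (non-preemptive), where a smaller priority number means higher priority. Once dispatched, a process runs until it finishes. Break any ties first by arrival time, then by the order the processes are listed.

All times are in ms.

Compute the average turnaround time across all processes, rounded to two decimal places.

Timeline: | T3 0-9 | T4 9-10 | T2 10-20 | T1 20-37 |
Completion: T1=37  T2=20  T3=9  T4=10
Turnaround times: T1=37, T2=20, T3=9, T4=10
Average turnaround = (37+20+9+10) / 4 = 76/4 = 19.00

19.00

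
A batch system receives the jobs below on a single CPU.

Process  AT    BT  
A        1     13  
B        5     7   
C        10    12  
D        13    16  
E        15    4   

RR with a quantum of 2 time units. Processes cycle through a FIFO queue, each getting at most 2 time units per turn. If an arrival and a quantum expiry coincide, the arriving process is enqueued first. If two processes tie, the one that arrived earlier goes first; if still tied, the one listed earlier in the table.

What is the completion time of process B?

26

Gantt: | idle 0-1 | A 1-5 | B 5-7 | A 7-9 | B 9-11 | A 11-13 | C 13-15 | B 15-17 | D 17-19 | A 19-21 | E 21-23 | C 23-25 | B 25-26 | D 26-28 | A 28-30 | E 30-32 | C 32-34 | D 34-36 | A 36-37 | C 37-39 | D 39-41 | C 41-43 | D 43-45 | C 45-47 | D 47-53 |
Completion: A=37  B=26  C=47  D=53  E=32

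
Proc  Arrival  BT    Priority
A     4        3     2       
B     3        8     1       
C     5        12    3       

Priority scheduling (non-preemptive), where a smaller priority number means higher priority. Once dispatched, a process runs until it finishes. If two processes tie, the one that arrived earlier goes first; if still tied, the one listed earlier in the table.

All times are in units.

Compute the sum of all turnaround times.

Schedule: | idle 0-3 | B 3-11 | A 11-14 | C 14-26 |
Completion: A=14  B=11  C=26
Turnaround = completion − arrival: A=10, B=8, C=21
Total turnaround = 10 + 8 + 21 = 39

39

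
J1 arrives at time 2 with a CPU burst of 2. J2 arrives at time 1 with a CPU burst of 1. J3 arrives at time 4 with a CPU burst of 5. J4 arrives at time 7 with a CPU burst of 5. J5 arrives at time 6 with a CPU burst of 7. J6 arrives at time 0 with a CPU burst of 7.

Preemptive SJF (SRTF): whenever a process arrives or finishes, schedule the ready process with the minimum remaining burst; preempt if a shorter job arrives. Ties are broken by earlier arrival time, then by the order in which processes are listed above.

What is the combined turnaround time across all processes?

Schedule: | J6 0-1 | J2 1-2 | J1 2-4 | J3 4-9 | J4 9-14 | J6 14-20 | J5 20-27 |
Completion: J1=4  J2=2  J3=9  J4=14  J5=27  J6=20
Turnaround = completion − arrival: J1=2, J2=1, J3=5, J4=7, J5=21, J6=20
Total turnaround = 2 + 1 + 5 + 7 + 21 + 20 = 56

56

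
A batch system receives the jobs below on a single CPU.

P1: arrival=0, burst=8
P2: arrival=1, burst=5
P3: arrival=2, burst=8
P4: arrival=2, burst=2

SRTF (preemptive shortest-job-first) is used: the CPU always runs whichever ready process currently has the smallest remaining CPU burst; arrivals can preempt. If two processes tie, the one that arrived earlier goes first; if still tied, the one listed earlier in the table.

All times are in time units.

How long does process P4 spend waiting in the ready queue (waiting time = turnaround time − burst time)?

Schedule: | P1 0-1 | P2 1-2 | P4 2-4 | P2 4-8 | P1 8-15 | P3 15-23 |
Completion: P1=15  P2=8  P3=23  P4=4
Waiting(P4) = turnaround − burst = 2 − 2 = 0

0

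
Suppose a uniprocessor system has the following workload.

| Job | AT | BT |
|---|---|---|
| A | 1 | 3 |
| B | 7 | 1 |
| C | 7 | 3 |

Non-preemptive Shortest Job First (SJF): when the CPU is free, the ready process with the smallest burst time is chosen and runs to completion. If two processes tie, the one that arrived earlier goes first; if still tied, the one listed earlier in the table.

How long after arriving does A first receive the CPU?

0

Schedule: | idle 0-1 | A 1-4 | idle 4-7 | B 7-8 | C 8-11 |
Completion: A=4  B=8  C=11
Response(A) = first start − arrival = 1 − 1 = 0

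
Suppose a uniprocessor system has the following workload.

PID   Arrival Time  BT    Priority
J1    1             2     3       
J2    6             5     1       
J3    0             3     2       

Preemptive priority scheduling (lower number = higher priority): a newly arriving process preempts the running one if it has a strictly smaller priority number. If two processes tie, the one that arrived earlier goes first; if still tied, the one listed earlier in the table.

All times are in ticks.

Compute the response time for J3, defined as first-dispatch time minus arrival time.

Schedule: | J3 0-3 | J1 3-5 | idle 5-6 | J2 6-11 |
Completion: J1=5  J2=11  J3=3
Turnaround (C−A): J1=4  J2=5  J3=3
Response(J3) = first start − arrival = 0 − 0 = 0

0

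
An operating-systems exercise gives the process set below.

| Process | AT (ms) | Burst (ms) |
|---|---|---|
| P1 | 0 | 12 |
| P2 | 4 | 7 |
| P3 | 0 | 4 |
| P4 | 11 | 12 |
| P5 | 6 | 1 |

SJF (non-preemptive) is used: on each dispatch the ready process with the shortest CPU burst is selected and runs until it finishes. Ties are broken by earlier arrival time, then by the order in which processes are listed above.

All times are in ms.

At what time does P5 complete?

Timeline: | P3 0-4 | P2 4-11 | P5 11-12 | P1 12-24 | P4 24-36 |
Completion: P1=24  P2=11  P3=4  P4=36  P5=12
Turnaround (C−A): P1=24  P2=7  P3=4  P4=25  P5=6

12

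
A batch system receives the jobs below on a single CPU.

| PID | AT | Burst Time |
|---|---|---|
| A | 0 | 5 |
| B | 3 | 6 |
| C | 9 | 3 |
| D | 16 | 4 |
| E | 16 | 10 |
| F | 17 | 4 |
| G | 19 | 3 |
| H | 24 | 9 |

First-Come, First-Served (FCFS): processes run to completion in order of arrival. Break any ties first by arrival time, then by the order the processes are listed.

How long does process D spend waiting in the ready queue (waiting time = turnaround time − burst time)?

Gantt: | A 0-5 | B 5-11 | C 11-14 | idle 14-16 | D 16-20 | E 20-30 | F 30-34 | G 34-37 | H 37-46 |
Completion: A=5  B=11  C=14  D=20  E=30  F=34  G=37  H=46
Turnaround (C−A): A=5  B=8  C=5  D=4  E=14  F=17  G=18  H=22
Waiting(D) = turnaround − burst = 4 − 4 = 0

0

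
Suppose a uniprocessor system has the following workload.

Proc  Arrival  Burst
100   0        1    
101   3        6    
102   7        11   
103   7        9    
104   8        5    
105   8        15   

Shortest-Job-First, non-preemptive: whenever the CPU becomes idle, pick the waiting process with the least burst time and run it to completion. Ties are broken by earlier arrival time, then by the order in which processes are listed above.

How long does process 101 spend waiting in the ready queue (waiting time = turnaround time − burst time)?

Gantt: | 100 0-1 | idle 1-3 | 101 3-9 | 104 9-14 | 103 14-23 | 102 23-34 | 105 34-49 |
Completion: 100=1  101=9  102=34  103=23  104=14  105=49
Turnaround (C−A): 100=1  101=6  102=27  103=16  104=6  105=41
Waiting(101) = turnaround − burst = 6 − 6 = 0

0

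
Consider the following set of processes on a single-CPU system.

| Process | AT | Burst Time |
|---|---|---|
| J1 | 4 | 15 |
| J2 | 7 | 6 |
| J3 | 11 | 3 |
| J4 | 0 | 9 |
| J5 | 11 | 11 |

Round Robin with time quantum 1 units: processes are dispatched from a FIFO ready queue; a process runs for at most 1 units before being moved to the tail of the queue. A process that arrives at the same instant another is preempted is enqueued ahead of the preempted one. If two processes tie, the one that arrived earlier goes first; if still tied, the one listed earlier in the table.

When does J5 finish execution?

43

Timeline: | J4 0-4 | J1 4-5 | J4 5-6 | J1 6-7 | J4 7-8 | J2 8-9 | J1 9-10 | J4 10-11 | J2 11-12 | J1 12-13 | J3 13-14 | J5 14-15 | J4 15-16 | J2 16-17 | J1 17-18 | J3 18-19 | J5 19-20 | J4 20-21 | J2 21-22 | J1 22-23 | J3 23-24 | J5 24-25 | J2 25-26 | J1 26-27 | J5 27-28 | J2 28-29 | J1 29-30 | J5 30-31 | J1 31-32 | J5 32-33 | J1 33-34 | J5 34-35 | J1 35-36 | J5 36-37 | J1 37-38 | J5 38-39 | J1 39-40 | J5 40-41 | J1 41-42 | J5 42-43 | J1 43-44 |
Completion: J1=44  J2=29  J3=24  J4=21  J5=43
Turnaround (C−A): J1=40  J2=22  J3=13  J4=21  J5=32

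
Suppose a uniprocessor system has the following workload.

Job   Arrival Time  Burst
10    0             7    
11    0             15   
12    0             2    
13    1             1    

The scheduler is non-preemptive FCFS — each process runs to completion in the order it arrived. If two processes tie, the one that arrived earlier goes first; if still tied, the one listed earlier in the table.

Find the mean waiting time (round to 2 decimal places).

13.00

Timeline: | 10 0-7 | 11 7-22 | 12 22-24 | 13 24-25 |
Completion: 10=7  11=22  12=24  13=25
Waiting times: 10=0, 11=7, 12=22, 13=23
Average waiting = (0+7+22+23) / 4 = 52/4 = 13.00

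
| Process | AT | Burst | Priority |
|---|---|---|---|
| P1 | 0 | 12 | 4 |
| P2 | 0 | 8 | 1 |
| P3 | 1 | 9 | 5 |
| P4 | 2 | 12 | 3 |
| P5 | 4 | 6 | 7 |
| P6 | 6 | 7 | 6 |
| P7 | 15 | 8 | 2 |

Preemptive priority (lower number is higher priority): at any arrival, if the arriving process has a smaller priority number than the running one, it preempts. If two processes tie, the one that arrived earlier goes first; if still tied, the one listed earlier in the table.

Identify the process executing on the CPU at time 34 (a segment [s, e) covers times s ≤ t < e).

Timeline: | P2 0-8 | P4 8-15 | P7 15-23 | P4 23-28 | P1 28-40 | P3 40-49 | P6 49-56 | P5 56-62 |
Completion: P1=40  P2=8  P3=49  P4=28  P5=62  P6=56  P7=23
Turnaround (C−A): P1=40  P2=8  P3=48  P4=26  P5=58  P6=50  P7=8

P1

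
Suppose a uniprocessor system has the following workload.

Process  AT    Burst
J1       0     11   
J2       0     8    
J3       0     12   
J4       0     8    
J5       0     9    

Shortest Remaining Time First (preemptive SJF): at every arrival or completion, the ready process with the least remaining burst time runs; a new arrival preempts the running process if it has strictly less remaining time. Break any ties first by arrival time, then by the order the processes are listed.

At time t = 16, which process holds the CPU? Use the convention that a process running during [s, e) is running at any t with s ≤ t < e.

J5

Gantt: | J2 0-8 | J4 8-16 | J5 16-25 | J1 25-36 | J3 36-48 |
Completion: J1=36  J2=8  J3=48  J4=16  J5=25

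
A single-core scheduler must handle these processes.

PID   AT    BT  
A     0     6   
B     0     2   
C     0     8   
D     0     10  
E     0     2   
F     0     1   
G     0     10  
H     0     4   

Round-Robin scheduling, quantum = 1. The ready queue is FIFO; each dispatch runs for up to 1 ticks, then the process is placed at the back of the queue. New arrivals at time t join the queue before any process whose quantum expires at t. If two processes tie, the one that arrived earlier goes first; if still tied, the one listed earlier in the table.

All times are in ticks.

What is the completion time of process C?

Gantt: | A 0-1 | B 1-2 | C 2-3 | D 3-4 | E 4-5 | F 5-6 | G 6-7 | H 7-8 | A 8-9 | B 9-10 | C 10-11 | D 11-12 | E 12-13 | G 13-14 | H 14-15 | A 15-16 | C 16-17 | D 17-18 | G 18-19 | H 19-20 | A 20-21 | C 21-22 | D 22-23 | G 23-24 | H 24-25 | A 25-26 | C 26-27 | D 27-28 | G 28-29 | A 29-30 | C 30-31 | D 31-32 | G 32-33 | C 33-34 | D 34-35 | G 35-36 | C 36-37 | D 37-38 | G 38-39 | D 39-40 | G 40-41 | D 41-42 | G 42-43 |
Completion: A=30  B=10  C=37  D=42  E=13  F=6  G=43  H=25
Turnaround (C−A): A=30  B=10  C=37  D=42  E=13  F=6  G=43  H=25

37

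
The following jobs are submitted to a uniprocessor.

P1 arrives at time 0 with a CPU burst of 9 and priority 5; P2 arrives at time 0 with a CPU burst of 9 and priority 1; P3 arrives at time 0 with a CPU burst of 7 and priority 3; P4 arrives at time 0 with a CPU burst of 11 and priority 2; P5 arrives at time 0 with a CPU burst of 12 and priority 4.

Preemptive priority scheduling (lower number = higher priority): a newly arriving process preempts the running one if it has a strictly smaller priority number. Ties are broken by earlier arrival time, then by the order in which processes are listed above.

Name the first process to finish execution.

Schedule: | P2 0-9 | P4 9-20 | P3 20-27 | P5 27-39 | P1 39-48 |
Completion: P1=48  P2=9  P3=27  P4=20  P5=39
Turnaround (C−A): P1=48  P2=9  P3=27  P4=20  P5=39
Finish order: P2 → P4 → P3 → P5 → P1

P2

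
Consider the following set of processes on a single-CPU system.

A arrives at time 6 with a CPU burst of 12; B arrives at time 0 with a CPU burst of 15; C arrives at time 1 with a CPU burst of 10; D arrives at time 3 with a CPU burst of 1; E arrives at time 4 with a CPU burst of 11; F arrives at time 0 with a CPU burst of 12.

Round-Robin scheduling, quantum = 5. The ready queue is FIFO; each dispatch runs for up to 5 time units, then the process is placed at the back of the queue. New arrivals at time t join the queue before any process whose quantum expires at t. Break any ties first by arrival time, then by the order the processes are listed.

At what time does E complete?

Schedule: | B 0-5 | F 5-10 | C 10-15 | D 15-16 | E 16-21 | B 21-26 | A 26-31 | F 31-36 | C 36-41 | E 41-46 | B 46-51 | A 51-56 | F 56-58 | E 58-59 | A 59-61 |
Completion: A=61  B=51  C=41  D=16  E=59  F=58

59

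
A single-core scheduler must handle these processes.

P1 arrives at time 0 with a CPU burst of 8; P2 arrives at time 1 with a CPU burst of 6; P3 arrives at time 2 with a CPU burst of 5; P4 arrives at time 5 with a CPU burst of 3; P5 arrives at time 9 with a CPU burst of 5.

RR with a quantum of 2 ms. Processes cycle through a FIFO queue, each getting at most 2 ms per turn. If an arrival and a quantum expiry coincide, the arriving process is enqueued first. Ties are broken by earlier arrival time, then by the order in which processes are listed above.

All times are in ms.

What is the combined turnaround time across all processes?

Timeline: | P1 0-2 | P2 2-4 | P3 4-6 | P1 6-8 | P2 8-10 | P4 10-12 | P3 12-14 | P1 14-16 | P5 16-18 | P2 18-20 | P4 20-21 | P3 21-22 | P1 22-24 | P5 24-27 |
Completion: P1=24  P2=20  P3=22  P4=21  P5=27
Turnaround (C−A): P1=24  P2=19  P3=20  P4=16  P5=18
Turnaround = completion − arrival: P1=24, P2=19, P3=20, P4=16, P5=18
Total turnaround = 24 + 19 + 20 + 16 + 18 = 97

97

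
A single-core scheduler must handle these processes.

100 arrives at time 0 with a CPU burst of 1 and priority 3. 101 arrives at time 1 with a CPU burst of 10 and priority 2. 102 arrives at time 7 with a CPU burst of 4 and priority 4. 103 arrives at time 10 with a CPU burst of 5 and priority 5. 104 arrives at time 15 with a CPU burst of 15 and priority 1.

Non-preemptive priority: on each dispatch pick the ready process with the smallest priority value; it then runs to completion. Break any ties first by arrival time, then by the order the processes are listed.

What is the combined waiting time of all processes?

24

Schedule: | 100 0-1 | 101 1-11 | 102 11-15 | 104 15-30 | 103 30-35 |
Completion: 100=1  101=11  102=15  103=35  104=30
Turnaround (C−A): 100=1  101=10  102=8  103=25  104=15
Waiting = turnaround − burst: 100=0, 101=0, 102=4, 103=20, 104=0
Total waiting = 0 + 0 + 4 + 20 + 0 = 24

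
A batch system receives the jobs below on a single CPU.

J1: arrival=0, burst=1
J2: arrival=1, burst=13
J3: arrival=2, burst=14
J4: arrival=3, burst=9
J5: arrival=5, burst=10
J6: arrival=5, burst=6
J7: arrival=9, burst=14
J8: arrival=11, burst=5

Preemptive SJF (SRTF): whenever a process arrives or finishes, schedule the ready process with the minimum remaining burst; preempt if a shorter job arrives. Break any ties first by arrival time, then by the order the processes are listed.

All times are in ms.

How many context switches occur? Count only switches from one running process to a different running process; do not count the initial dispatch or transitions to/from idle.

9

Gantt: | J1 0-1 | J2 1-3 | J4 3-5 | J6 5-11 | J8 11-16 | J4 16-23 | J5 23-33 | J2 33-44 | J3 44-58 | J7 58-72 |
Completion: J1=1  J2=44  J3=58  J4=23  J5=33  J6=11  J7=72  J8=16
Turnaround (C−A): J1=1  J2=43  J3=56  J4=20  J5=28  J6=6  J7=63  J8=5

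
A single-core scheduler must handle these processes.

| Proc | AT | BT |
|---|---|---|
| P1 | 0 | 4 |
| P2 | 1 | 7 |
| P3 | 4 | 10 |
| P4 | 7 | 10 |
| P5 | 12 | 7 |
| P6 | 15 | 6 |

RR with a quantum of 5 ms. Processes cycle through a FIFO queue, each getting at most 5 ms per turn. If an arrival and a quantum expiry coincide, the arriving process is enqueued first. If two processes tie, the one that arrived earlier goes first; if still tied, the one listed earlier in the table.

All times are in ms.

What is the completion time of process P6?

Schedule: | P1 0-4 | P2 4-9 | P3 9-14 | P4 14-19 | P2 19-21 | P5 21-26 | P3 26-31 | P6 31-36 | P4 36-41 | P5 41-43 | P6 43-44 |
Completion: P1=4  P2=21  P3=31  P4=41  P5=43  P6=44
Turnaround (C−A): P1=4  P2=20  P3=27  P4=34  P5=31  P6=29

44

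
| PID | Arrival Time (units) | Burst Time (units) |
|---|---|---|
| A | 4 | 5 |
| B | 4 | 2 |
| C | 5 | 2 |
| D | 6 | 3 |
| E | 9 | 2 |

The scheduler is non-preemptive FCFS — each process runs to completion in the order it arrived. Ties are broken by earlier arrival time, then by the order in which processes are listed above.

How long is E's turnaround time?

Gantt: | idle 0-4 | A 4-9 | B 9-11 | C 11-13 | D 13-16 | E 16-18 |
Completion: A=9  B=11  C=13  D=16  E=18
Turnaround(E) = completion − arrival = 18 − 9 = 9

9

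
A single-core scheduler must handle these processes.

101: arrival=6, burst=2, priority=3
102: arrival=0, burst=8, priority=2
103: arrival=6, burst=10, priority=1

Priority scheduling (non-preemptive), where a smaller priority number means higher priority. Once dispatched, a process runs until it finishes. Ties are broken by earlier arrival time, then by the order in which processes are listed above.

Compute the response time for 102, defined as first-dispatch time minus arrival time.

0

Timeline: | 102 0-8 | 103 8-18 | 101 18-20 |
Completion: 101=20  102=8  103=18
Turnaround (C−A): 101=14  102=8  103=12
Response(102) = first start − arrival = 0 − 0 = 0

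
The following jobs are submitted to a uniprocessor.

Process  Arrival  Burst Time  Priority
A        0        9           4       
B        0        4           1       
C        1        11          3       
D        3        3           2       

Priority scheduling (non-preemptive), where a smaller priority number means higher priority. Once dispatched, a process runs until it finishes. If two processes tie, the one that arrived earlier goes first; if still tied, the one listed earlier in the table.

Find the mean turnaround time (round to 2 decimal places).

Schedule: | B 0-4 | D 4-7 | C 7-18 | A 18-27 |
Completion: A=27  B=4  C=18  D=7
Turnaround (C−A): A=27  B=4  C=17  D=4
Turnaround times: A=27, B=4, C=17, D=4
Average turnaround = (27+4+17+4) / 4 = 52/4 = 13.00

13.00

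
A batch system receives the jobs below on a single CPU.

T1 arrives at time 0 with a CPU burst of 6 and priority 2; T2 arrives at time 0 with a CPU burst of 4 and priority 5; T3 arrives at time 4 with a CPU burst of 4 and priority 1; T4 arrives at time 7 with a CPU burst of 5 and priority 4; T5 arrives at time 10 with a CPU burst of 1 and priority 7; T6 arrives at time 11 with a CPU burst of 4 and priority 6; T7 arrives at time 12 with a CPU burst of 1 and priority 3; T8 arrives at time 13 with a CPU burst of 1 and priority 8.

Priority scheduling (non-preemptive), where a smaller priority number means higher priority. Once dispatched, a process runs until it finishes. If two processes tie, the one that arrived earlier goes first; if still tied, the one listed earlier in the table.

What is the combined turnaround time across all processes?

Timeline: | T1 0-6 | T3 6-10 | T4 10-15 | T7 15-16 | T2 16-20 | T6 20-24 | T5 24-25 | T8 25-26 |
Completion: T1=6  T2=20  T3=10  T4=15  T5=25  T6=24  T7=16  T8=26
Turnaround (C−A): T1=6  T2=20  T3=6  T4=8  T5=15  T6=13  T7=4  T8=13
Turnaround = completion − arrival: T1=6, T2=20, T3=6, T4=8, T5=15, T6=13, T7=4, T8=13
Total turnaround = 6 + 20 + 6 + 8 + 15 + 13 + 4 + 13 = 85

85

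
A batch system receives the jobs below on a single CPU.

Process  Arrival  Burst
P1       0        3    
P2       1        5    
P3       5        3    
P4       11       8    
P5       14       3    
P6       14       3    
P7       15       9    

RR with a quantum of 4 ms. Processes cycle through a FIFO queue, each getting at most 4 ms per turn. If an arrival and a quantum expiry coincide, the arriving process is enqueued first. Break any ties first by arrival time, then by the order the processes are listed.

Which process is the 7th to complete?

P7

Timeline: | P1 0-3 | P2 3-7 | P3 7-10 | P2 10-11 | P4 11-15 | P5 15-18 | P6 18-21 | P7 21-25 | P4 25-29 | P7 29-34 |
Completion: P1=3  P2=11  P3=10  P4=29  P5=18  P6=21  P7=34
Turnaround (C−A): P1=3  P2=10  P3=5  P4=18  P5=4  P6=7  P7=19
Finish order: P1 → P3 → P2 → P5 → P6 → P4 → P7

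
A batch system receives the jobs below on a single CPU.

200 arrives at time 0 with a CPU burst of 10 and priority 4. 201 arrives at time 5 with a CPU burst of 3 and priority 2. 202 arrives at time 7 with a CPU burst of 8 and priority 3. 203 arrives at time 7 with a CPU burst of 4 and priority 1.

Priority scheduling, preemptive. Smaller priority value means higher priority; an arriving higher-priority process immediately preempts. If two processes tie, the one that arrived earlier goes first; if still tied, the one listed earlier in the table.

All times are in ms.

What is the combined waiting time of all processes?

24

Timeline: | 200 0-5 | 201 5-7 | 203 7-11 | 201 11-12 | 202 12-20 | 200 20-25 |
Completion: 200=25  201=12  202=20  203=11
Waiting = turnaround − burst: 200=15, 201=4, 202=5, 203=0
Total waiting = 15 + 4 + 5 + 0 = 24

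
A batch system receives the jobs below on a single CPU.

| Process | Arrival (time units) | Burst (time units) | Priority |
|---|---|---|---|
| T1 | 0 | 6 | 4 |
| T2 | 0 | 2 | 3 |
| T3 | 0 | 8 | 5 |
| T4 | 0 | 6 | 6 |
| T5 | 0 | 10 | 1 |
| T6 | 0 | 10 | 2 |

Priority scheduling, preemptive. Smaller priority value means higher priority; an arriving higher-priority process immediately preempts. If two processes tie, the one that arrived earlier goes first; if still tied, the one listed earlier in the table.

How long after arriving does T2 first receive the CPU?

Gantt: | T5 0-10 | T6 10-20 | T2 20-22 | T1 22-28 | T3 28-36 | T4 36-42 |
Completion: T1=28  T2=22  T3=36  T4=42  T5=10  T6=20
Turnaround (C−A): T1=28  T2=22  T3=36  T4=42  T5=10  T6=20
Response(T2) = first start − arrival = 20 − 0 = 20

20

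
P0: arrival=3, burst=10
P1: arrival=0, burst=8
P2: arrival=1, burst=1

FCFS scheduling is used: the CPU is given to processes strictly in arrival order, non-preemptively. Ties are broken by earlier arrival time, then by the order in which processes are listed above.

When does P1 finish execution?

Timeline: | P1 0-8 | P2 8-9 | P0 9-19 |
Completion: P0=19  P1=8  P2=9
Turnaround (C−A): P0=16  P1=8  P2=8

8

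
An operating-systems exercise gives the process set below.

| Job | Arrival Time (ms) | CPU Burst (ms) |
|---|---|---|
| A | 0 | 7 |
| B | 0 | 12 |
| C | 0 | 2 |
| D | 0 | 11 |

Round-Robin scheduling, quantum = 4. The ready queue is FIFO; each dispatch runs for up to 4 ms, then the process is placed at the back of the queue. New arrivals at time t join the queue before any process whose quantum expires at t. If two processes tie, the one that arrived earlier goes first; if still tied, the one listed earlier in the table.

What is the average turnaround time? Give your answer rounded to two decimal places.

22.00

Timeline: | A 0-4 | B 4-8 | C 8-10 | D 10-14 | A 14-17 | B 17-21 | D 21-25 | B 25-29 | D 29-32 |
Completion: A=17  B=29  C=10  D=32
Turnaround times: A=17, B=29, C=10, D=32
Average turnaround = (17+29+10+32) / 4 = 88/4 = 22.00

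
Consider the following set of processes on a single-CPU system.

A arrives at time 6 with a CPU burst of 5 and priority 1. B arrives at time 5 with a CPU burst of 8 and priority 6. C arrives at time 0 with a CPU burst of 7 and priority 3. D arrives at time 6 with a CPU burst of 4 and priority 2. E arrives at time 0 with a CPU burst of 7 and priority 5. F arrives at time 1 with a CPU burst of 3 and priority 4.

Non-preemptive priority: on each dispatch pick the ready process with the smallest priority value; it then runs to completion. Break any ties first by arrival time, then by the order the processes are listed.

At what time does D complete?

Schedule: | C 0-7 | A 7-12 | D 12-16 | F 16-19 | E 19-26 | B 26-34 |
Completion: A=12  B=34  C=7  D=16  E=26  F=19
Turnaround (C−A): A=6  B=29  C=7  D=10  E=26  F=18

16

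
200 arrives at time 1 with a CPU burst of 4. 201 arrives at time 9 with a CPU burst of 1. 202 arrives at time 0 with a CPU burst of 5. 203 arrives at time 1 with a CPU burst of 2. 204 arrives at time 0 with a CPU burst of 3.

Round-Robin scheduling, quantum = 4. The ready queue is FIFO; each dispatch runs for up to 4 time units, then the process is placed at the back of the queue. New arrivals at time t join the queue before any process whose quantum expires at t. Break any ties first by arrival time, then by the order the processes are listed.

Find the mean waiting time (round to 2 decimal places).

6.80

Gantt: | 202 0-4 | 204 4-7 | 200 7-11 | 203 11-13 | 202 13-14 | 201 14-15 |
Completion: 200=11  201=15  202=14  203=13  204=7
Turnaround (C−A): 200=10  201=6  202=14  203=12  204=7
Waiting times: 200=6, 201=5, 202=9, 203=10, 204=4
Average waiting = (6+5+9+10+4) / 5 = 34/5 = 6.80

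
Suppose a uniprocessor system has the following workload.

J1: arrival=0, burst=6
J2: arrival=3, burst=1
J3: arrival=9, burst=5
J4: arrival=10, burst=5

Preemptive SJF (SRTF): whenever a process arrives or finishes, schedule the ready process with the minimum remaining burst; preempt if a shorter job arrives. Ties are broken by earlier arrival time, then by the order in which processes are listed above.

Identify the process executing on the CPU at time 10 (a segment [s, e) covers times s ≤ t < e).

J3

Timeline: | J1 0-3 | J2 3-4 | J1 4-7 | idle 7-9 | J3 9-14 | J4 14-19 |
Completion: J1=7  J2=4  J3=14  J4=19
Turnaround (C−A): J1=7  J2=1  J3=5  J4=9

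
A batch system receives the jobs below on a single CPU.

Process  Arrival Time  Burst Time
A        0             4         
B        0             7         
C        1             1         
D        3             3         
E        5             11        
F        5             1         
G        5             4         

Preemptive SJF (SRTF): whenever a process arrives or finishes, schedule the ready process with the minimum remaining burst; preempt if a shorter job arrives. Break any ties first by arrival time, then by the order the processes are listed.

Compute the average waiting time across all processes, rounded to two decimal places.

5.14

Timeline: | A 0-1 | C 1-2 | A 2-5 | F 5-6 | D 6-9 | G 9-13 | B 13-20 | E 20-31 |
Completion: A=5  B=20  C=2  D=9  E=31  F=6  G=13
Turnaround (C−A): A=5  B=20  C=1  D=6  E=26  F=1  G=8
Waiting times: A=1, B=13, C=0, D=3, E=15, F=0, G=4
Average waiting = (1+13+0+3+15+0+4) / 7 = 36/7 = 5.14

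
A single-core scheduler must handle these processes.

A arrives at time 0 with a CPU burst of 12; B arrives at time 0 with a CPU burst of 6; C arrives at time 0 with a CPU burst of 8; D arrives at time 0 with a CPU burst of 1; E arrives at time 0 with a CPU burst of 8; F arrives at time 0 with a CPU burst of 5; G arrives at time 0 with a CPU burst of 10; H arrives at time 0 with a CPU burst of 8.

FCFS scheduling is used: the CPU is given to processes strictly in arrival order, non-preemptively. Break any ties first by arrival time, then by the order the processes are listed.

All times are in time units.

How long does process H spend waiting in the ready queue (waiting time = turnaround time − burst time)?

Schedule: | A 0-12 | B 12-18 | C 18-26 | D 26-27 | E 27-35 | F 35-40 | G 40-50 | H 50-58 |
Completion: A=12  B=18  C=26  D=27  E=35  F=40  G=50  H=58
Waiting(H) = turnaround − burst = 58 − 8 = 50

50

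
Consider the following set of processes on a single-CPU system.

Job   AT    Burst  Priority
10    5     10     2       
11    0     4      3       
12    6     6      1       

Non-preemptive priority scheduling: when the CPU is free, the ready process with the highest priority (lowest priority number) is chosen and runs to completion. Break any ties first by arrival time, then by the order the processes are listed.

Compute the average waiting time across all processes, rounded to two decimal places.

Timeline: | 11 0-4 | idle 4-5 | 10 5-15 | 12 15-21 |
Completion: 10=15  11=4  12=21
Turnaround (C−A): 10=10  11=4  12=15
Waiting times: 10=0, 11=0, 12=9
Average waiting = (0+0+9) / 3 = 9/3 = 3.00

3.00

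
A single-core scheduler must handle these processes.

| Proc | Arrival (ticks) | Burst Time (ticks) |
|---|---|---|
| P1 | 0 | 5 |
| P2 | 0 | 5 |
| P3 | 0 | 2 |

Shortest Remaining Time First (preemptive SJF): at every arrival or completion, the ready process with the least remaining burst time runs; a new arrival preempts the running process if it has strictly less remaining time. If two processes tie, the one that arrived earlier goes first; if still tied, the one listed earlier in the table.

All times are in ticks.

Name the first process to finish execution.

P3

Timeline: | P3 0-2 | P1 2-7 | P2 7-12 |
Completion: P1=7  P2=12  P3=2
Finish order: P3 → P1 → P2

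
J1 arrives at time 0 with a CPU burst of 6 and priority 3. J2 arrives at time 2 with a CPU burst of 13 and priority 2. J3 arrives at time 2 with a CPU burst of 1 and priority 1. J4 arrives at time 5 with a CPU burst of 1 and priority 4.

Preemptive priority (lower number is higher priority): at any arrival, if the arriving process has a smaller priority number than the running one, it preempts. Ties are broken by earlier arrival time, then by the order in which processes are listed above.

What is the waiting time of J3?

Gantt: | J1 0-2 | J3 2-3 | J2 3-16 | J1 16-20 | J4 20-21 |
Completion: J1=20  J2=16  J3=3  J4=21
Turnaround (C−A): J1=20  J2=14  J3=1  J4=16
Waiting(J3) = turnaround − burst = 1 − 1 = 0

0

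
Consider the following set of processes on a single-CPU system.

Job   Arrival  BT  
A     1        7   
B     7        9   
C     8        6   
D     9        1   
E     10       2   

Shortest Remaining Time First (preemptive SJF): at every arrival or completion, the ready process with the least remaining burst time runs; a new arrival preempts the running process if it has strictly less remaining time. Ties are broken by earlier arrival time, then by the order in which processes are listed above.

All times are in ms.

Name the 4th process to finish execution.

C

Timeline: | idle 0-1 | A 1-8 | C 8-9 | D 9-10 | E 10-12 | C 12-17 | B 17-26 |
Completion: A=8  B=26  C=17  D=10  E=12
Turnaround (C−A): A=7  B=19  C=9  D=1  E=2
Finish order: A → D → E → C → B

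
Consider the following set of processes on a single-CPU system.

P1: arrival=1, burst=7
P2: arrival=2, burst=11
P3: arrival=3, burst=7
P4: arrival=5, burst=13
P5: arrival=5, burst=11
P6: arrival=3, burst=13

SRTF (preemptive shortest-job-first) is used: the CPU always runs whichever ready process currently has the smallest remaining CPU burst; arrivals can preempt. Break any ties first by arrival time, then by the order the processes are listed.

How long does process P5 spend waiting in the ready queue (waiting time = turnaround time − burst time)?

21

Schedule: | idle 0-1 | P1 1-8 | P3 8-15 | P2 15-26 | P5 26-37 | P6 37-50 | P4 50-63 |
Completion: P1=8  P2=26  P3=15  P4=63  P5=37  P6=50
Waiting(P5) = turnaround − burst = 32 − 11 = 21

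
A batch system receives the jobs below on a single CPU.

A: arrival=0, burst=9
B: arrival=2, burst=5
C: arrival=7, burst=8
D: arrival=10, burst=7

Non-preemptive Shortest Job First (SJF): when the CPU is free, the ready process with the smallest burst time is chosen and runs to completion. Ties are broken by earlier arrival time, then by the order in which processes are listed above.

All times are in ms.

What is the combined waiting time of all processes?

25

Schedule: | A 0-9 | B 9-14 | D 14-21 | C 21-29 |
Completion: A=9  B=14  C=29  D=21
Turnaround (C−A): A=9  B=12  C=22  D=11
Waiting = turnaround − burst: A=0, B=7, C=14, D=4
Total waiting = 0 + 7 + 14 + 4 = 25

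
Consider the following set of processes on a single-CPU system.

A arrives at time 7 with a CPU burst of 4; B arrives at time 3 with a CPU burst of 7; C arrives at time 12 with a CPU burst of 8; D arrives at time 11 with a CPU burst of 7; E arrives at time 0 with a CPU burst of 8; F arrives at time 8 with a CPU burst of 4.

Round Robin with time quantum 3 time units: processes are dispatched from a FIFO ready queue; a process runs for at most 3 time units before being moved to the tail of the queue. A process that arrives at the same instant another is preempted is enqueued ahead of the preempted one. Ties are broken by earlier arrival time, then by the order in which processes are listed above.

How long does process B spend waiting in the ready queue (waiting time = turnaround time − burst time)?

Timeline: | E 0-3 | B 3-6 | E 6-9 | B 9-12 | A 12-15 | F 15-18 | E 18-20 | D 20-23 | C 23-26 | B 26-27 | A 27-28 | F 28-29 | D 29-32 | C 32-35 | D 35-36 | C 36-38 |
Completion: A=28  B=27  C=38  D=36  E=20  F=29
Turnaround (C−A): A=21  B=24  C=26  D=25  E=20  F=21
Waiting(B) = turnaround − burst = 24 − 7 = 17

17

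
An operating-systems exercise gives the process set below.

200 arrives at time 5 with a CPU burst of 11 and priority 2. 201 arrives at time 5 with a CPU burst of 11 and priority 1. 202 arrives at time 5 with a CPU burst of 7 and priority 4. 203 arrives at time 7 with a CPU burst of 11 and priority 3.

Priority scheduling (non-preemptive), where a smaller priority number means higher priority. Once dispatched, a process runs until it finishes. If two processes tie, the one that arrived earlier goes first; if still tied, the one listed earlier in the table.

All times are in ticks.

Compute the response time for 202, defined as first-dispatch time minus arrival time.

33

Timeline: | idle 0-5 | 201 5-16 | 200 16-27 | 203 27-38 | 202 38-45 |
Completion: 200=27  201=16  202=45  203=38
Turnaround (C−A): 200=22  201=11  202=40  203=31
Response(202) = first start − arrival = 38 − 5 = 33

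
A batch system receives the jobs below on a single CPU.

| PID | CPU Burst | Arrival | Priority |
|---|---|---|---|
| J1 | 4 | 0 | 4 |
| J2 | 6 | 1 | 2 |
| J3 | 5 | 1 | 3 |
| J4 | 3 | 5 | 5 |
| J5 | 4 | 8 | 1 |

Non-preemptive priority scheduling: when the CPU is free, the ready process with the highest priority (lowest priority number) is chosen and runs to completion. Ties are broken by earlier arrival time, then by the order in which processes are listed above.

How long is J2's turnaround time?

9

Schedule: | J1 0-4 | J2 4-10 | J5 10-14 | J3 14-19 | J4 19-22 |
Completion: J1=4  J2=10  J3=19  J4=22  J5=14
Turnaround (C−A): J1=4  J2=9  J3=18  J4=17  J5=6
Turnaround(J2) = completion − arrival = 10 − 1 = 9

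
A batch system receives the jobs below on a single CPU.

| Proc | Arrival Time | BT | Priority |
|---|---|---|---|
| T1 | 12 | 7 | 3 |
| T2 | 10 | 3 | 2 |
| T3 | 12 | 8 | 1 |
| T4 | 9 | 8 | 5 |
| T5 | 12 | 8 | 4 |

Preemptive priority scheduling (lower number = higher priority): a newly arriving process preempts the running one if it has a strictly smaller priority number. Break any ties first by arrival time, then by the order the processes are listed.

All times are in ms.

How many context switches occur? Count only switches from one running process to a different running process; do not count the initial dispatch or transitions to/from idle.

6

Schedule: | idle 0-9 | T4 9-10 | T2 10-12 | T3 12-20 | T2 20-21 | T1 21-28 | T5 28-36 | T4 36-43 |
Completion: T1=28  T2=21  T3=20  T4=43  T5=36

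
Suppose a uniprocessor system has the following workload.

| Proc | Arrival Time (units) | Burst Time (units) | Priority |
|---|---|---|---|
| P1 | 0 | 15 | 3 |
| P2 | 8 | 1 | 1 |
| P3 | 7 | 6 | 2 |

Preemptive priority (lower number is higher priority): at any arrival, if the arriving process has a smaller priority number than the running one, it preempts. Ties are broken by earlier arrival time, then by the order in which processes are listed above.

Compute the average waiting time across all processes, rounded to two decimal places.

2.67

Schedule: | P1 0-7 | P3 7-8 | P2 8-9 | P3 9-14 | P1 14-22 |
Completion: P1=22  P2=9  P3=14
Turnaround (C−A): P1=22  P2=1  P3=7
Waiting times: P1=7, P2=0, P3=1
Average waiting = (7+0+1) / 3 = 8/3 = 2.67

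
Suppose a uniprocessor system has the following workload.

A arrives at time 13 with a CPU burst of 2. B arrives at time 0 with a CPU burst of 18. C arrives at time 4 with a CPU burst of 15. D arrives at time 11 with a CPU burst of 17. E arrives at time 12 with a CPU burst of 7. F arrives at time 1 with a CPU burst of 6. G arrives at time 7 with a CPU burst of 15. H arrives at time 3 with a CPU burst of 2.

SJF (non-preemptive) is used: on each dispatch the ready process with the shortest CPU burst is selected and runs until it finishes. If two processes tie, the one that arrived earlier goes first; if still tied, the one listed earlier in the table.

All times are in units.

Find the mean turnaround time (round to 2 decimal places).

Schedule: | B 0-18 | H 18-20 | A 20-22 | F 22-28 | E 28-35 | C 35-50 | G 50-65 | D 65-82 |
Completion: A=22  B=18  C=50  D=82  E=35  F=28  G=65  H=20
Turnaround times: A=9, B=18, C=46, D=71, E=23, F=27, G=58, H=17
Average turnaround = (9+18+46+71+23+27+58+17) / 8 = 269/8 = 33.63

33.63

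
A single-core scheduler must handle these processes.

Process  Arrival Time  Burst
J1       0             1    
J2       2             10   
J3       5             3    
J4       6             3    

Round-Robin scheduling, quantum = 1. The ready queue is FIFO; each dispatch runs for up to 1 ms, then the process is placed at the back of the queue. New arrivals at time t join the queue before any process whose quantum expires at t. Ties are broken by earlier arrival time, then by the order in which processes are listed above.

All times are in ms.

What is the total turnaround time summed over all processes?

32

Gantt: | J1 0-1 | idle 1-2 | J2 2-5 | J3 5-6 | J2 6-7 | J4 7-8 | J3 8-9 | J2 9-10 | J4 10-11 | J3 11-12 | J2 12-13 | J4 13-14 | J2 14-18 |
Completion: J1=1  J2=18  J3=12  J4=14
Turnaround (C−A): J1=1  J2=16  J3=7  J4=8
Turnaround = completion − arrival: J1=1, J2=16, J3=7, J4=8
Total turnaround = 1 + 16 + 7 + 8 = 32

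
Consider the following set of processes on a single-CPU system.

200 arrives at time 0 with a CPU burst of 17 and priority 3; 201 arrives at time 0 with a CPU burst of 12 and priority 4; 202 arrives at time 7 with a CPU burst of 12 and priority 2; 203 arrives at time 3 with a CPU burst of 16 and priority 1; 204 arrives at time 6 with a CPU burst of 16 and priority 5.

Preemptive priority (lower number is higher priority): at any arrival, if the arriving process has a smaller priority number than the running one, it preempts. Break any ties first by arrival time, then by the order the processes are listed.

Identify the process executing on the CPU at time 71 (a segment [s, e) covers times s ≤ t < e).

Timeline: | 200 0-3 | 203 3-19 | 202 19-31 | 200 31-45 | 201 45-57 | 204 57-73 |
Completion: 200=45  201=57  202=31  203=19  204=73
Turnaround (C−A): 200=45  201=57  202=24  203=16  204=67

204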